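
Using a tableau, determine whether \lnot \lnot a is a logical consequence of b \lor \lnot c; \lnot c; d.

Initial set: {(b \lor \lnot c); \lnot c; d; \lnot \lnot \lnot a}.
\lnot \lnot \lnot a: drop double negation, giving \lnot a.
(b \lor \lnot c): β-rule — branch into b  //  \lnot c.
  branch 1 (add b):
    ○ open, literals {a=false, b=true, c=false, d=true}.
  branch 2 (add \lnot c):
    ○ open, literals {a=false, c=false, d=true}.
0 branches closed, 2 open.
An open branch gives a countermodel: a=false, b=true, c=false, d=true (unmentioned atoms arbitrary); the premises hold there but the conclusion fails.

No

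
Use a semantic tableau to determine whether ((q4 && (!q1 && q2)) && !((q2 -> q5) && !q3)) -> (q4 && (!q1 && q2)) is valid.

Assume the negation and expand:
Initial set: {!(((q4 && (!q1 && q2)) && !((q2 -> q5) && !q3)) -> (q4 && (!q1 && q2)))}.
!(((q4 && (!q1 && q2)) && !((q2 -> q5) && !q3)) -> (q4 && (!q1 && q2))): α-rule — add ((q4 && (!q1 && q2)) && !((q2 -> q5) && !q3)), !(q4 && (!q1 && q2)).
((q4 && (!q1 && q2)) && !((q2 -> q5) && !q3)): α-rule — add (q4 && (!q1 && q2)), !((q2 -> q5) && !q3).
(q4 && (!q1 && q2)): α-rule — add q4, (!q1 && q2).
(!q1 && q2): α-rule — add !q1, q2.
!(q4 && (!q1 && q2)): β-rule — branch into !q4  //  !(!q1 && q2).
  branch 1 (add !q4):
    × closes — contains both q4 and !q4.
  branch 2 (add !(!q1 && q2)):
    !((q2 -> q5) && !q3): β-rule — branch into !(q2 -> q5)  //  !!q3.
      branch 2.1 (add !(q2 -> q5)):
        !(q2 -> q5): α-rule — add q2, !q5.
        !(!q1 && q2): β-rule — branch into !!q1  //  !q2.
          branch 2.1.1 (add !!q1):
            × closes — contains both q1 and !q1.
          branch 2.1.2 (add !q2):
            × closes — contains both q2 and !q2.
      branch 2.2 (add !!q3):
        !(!q1 && q2): β-rule — branch into !!q1  //  !q2.
          branch 2.2.1 (add !!q1):
            × closes — contains both q1 and !q1.
          branch 2.2.2 (add !q2):
            × closes — contains both q2 and !q2.
All 5 branches close.
Every branch closed, so the negation is unsatisfiable and the formula is valid.

Valid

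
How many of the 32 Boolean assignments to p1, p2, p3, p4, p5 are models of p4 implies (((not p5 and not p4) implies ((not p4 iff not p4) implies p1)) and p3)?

24

Initial set: {(p4 implies (((not p5 and not p4) implies ((not p4 iff not p4) implies p1)) and p3))}.
(p4 implies (((not p5 and not p4) implies ((not p4 iff not p4) implies p1)) and p3)): β-rule — branch into not p4  //  (((not p5 and not p4) implies ((not p4 iff not p4) implies p1)) and p3).
  branch 1 (add not p4):
    ○ open, literals {p4=F}.
  branch 2 (add (((not p5 and not p4) implies ((not p4 iff not p4) implies p1)) and p3)):
    (((not p5 and not p4) implies ((not p4 iff not p4) implies p1)) and p3): α-rule — add ((not p5 and not p4) implies ((not p4 iff not p4) implies p1)), p3.
    ((not p5 and not p4) implies ((not p4 iff not p4) implies p1)): β-rule — branch into not (not p5 and not p4)  //  ((not p4 iff not p4) implies p1).
      branch 2.1 (add not (not p5 and not p4)):
        not (not p5 and not p4): β-rule — branch into not not p5  //  not not p4.
          branch 2.1.1 (add not not p5):
            ○ open, literals {p3=T, p5=T}.
          branch 2.1.2 (add not not p4):
            ○ open, literals {p3=T, p4=T}.
      branch 2.2 (add ((not p4 iff not p4) implies p1)):
        ((not p4 iff not p4) implies p1): β-rule — branch into not (not p4 iff not p4)  //  p1.
          branch 2.2.1 (add not (not p4 iff not p4)):
            not (not p4 iff not p4): β-rule — branch into not p4, not not p4  //  not not p4, not p4.
              branch 2.2.1.1 (add not p4, not not p4):
                × closes — contains both p4 and not p4.
              branch 2.2.1.2 (add not not p4, not p4):
                × closes — contains both p4 and not p4.
          branch 2.2.2 (add p1):
            ○ open, literals {p1=T, p3=T}.
2 branches closed, 4 open.
Each open branch fixes some atoms; the unmentioned ones are free. Counting distinct full assignments: branch {p4=F} (p1, p2, p3, p5) contributes 16 new; branch {p3=T, p5=T} (p1, p2, p4) contributes 4 new; branch {p3=T, p4=T} (p1, p2, p5) contributes 4 new; branch {p1=T, p3=T} (p2, p4, p5) contributes 0 new. Total: 24.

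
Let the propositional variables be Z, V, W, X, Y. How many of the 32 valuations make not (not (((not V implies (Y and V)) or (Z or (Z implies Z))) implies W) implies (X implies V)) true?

4

Initial set: {not (not (((not V implies (Y and V)) or (Z or (Z implies Z))) implies W) implies (X implies V))}.
not (not (((not V implies (Y and V)) or (Z or (Z implies Z))) implies W) implies (X implies V)): α-rule — add not (((not V implies (Y and V)) or (Z or (Z implies Z))) implies W), not (X implies V).
not (((not V implies (Y and V)) or (Z or (Z implies Z))) implies W): α-rule — add ((not V implies (Y and V)) or (Z or (Z implies Z))), not W.
not (X implies V): α-rule — add X, not V.
((not V implies (Y and V)) or (Z or (Z implies Z))): β-rule — branch into (not V implies (Y and V))  //  (Z or (Z implies Z)).
  branch 1 (add (not V implies (Y and V))):
    (not V implies (Y and V)): β-rule — branch into not not V  //  (Y and V).
      branch 1.1 (add not not V):
        × closes — contains both V and not V.
      branch 1.2 (add (Y and V)):
        (Y and V): α-rule — add Y, V.
        × closes — contains both V and not V.
  branch 2 (add (Z or (Z implies Z))):
    (Z or (Z implies Z)): β-rule — branch into Z  //  (Z implies Z).
      branch 2.1 (add Z):
        ○ open, literals {V=false, W=false, X=true, Z=true}.
      branch 2.2 (add (Z implies Z)):
        (Z implies Z): β-rule — branch into not Z  //  Z.
          branch 2.2.1 (add not Z):
            ○ open, literals {V=false, W=false, X=true, Z=false}.
          branch 2.2.2 (add Z):
            ○ open, literals {V=false, W=false, X=true, Z=true}.
2 branches closed, 3 open.
Each open branch fixes some atoms; the unmentioned ones are free. Counting distinct full assignments: branch {V=false, W=false, X=true, Z=true} (Y) contributes 2 new; branch {V=false, W=false, X=true, Z=false} (Y) contributes 2 new; branch {V=false, W=false, X=true, Z=true} (Y) contributes 0 new. Total: 4.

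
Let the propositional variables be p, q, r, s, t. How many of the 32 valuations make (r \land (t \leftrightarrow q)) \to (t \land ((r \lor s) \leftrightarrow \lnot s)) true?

26

Initial set: {((r \land (t \leftrightarrow q)) \to (t \land ((r \lor s) \leftrightarrow \lnot s)))}.
((r \land (t \leftrightarrow q)) \to (t \land ((r \lor s) \leftrightarrow \lnot s))): β-rule — branch into \lnot (r \land (t \leftrightarrow q))  //  (t \land ((r \lor s) \leftrightarrow \lnot s)).
  branch 1 (add \lnot (r \land (t \leftrightarrow q))):
    \lnot (r \land (t \leftrightarrow q)): β-rule — branch into \lnot r  //  \lnot (t \leftrightarrow q).
      branch 1.1 (add \lnot r):
        ○ open, literals {r=0}.
      branch 1.2 (add \lnot (t \leftrightarrow q)):
        \lnot (t \leftrightarrow q): β-rule — branch into t, \lnot q  //  \lnot t, q.
          branch 1.2.1 (add t, \lnot q):
            ○ open, literals {q=0, t=1}.
          branch 1.2.2 (add \lnot t, q):
            ○ open, literals {q=1, t=0}.
  branch 2 (add (t \land ((r \lor s) \leftrightarrow \lnot s))):
    (t \land ((r \lor s) \leftrightarrow \lnot s)): α-rule — add t, ((r \lor s) \leftrightarrow \lnot s).
    ((r \lor s) \leftrightarrow \lnot s): β-rule — branch into (r \lor s), \lnot s  //  \lnot (r \lor s), \lnot \lnot s.
      branch 2.1 (add (r \lor s), \lnot s):
        (r \lor s): β-rule — branch into r  //  s.
          branch 2.1.1 (add r):
            ○ open, literals {r=1, s=0, t=1}.
          branch 2.1.2 (add s):
            × closes — contains both s and \lnot s.
      branch 2.2 (add \lnot (r \lor s), \lnot \lnot s):
        \lnot (r \lor s): α-rule — add \lnot r, \lnot s.
        × closes — contains both s and \lnot s.
2 branches closed, 4 open.
Each open branch fixes some atoms; the unmentioned ones are free. Counting distinct full assignments: branch {r=0} (p, q, s, t) contributes 16 new; branch {q=0, t=1} (p, r, s) contributes 4 new; branch {q=1, t=0} (p, r, s) contributes 4 new; branch {r=1, s=0, t=1} (p, q) contributes 2 new. Total: 26.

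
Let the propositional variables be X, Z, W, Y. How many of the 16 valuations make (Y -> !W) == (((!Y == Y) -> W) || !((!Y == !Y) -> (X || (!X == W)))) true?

12

Initial set: {((Y -> !W) == (((!Y == Y) -> W) || !((!Y == !Y) -> (X || (!X == W)))))}.
((Y -> !W) == (((!Y == Y) -> W) || !((!Y == !Y) -> (X || (!X == W))))): β-rule — branch into (Y -> !W), (((!Y == Y) -> W) || !((!Y == !Y) -> (X || (!X == W))))  //  !(Y -> !W), !(((!Y == Y) -> W) || !((!Y == !Y) -> (X || (!X == W)))).
  branch 1 (add (Y -> !W), (((!Y == Y) -> W) || !((!Y == !Y) -> (X || (!X == W))))):
    (Y -> !W): β-rule — branch into !Y  //  !W.
      branch 1.1 (add !Y):
        (((!Y == Y) -> W) || !((!Y == !Y) -> (X || (!X == W)))): β-rule — branch into ((!Y == Y) -> W)  //  !((!Y == !Y) -> (X || (!X == W))).
          branch 1.1.1 (add ((!Y == Y) -> W)):
            ((!Y == Y) -> W): β-rule — branch into !(!Y == Y)  //  W.
              branch 1.1.1.1 (add !(!Y == Y)):
                !(!Y == Y): β-rule — branch into !Y, !Y  //  !!Y, Y.
                  branch 1.1.1.1.1 (add !Y, !Y):
                    ○ open, literals {Y=false}.
                  branch 1.1.1.1.2 (add !!Y, Y):
                    × closes — contains both Y and !Y.
              branch 1.1.1.2 (add W):
                ○ open, literals {W=true, Y=false}.
          branch 1.1.2 (add !((!Y == !Y) -> (X || (!X == W)))):
            !((!Y == !Y) -> (X || (!X == W))): α-rule — add (!Y == !Y), !(X || (!X == W)).
            !(X || (!X == W)): α-rule — add !X, !(!X == W).
            (!Y == !Y): β-rule — branch into !Y, !Y  //  !!Y, !!Y.
              branch 1.1.2.1 (add !Y, !Y):
                !(!X == W): β-rule — branch into !X, !W  //  !!X, W.
                  branch 1.1.2.1.1 (add !X, !W):
                    ○ open, literals {W=false, X=false, Y=false}.
                  branch 1.1.2.1.2 (add !!X, W):
                    × closes — contains both X and !X.
              branch 1.1.2.2 (add !!Y, !!Y):
                × closes — contains both Y and !Y.
      branch 1.2 (add !W):
        (((!Y == Y) -> W) || !((!Y == !Y) -> (X || (!X == W)))): β-rule — branch into ((!Y == Y) -> W)  //  !((!Y == !Y) -> (X || (!X == W))).
          branch 1.2.1 (add ((!Y == Y) -> W)):
            ((!Y == Y) -> W): β-rule — branch into !(!Y == Y)  //  W.
              branch 1.2.1.1 (add !(!Y == Y)):
                !(!Y == Y): β-rule — branch into !Y, !Y  //  !!Y, Y.
                  branch 1.2.1.1.1 (add !Y, !Y):
                    ○ open, literals {W=false, Y=false}.
                  branch 1.2.1.1.2 (add !!Y, Y):
                    ○ open, literals {W=false, Y=true}.
              branch 1.2.1.2 (add W):
                × closes — contains both W and !W.
          branch 1.2.2 (add !((!Y == !Y) -> (X || (!X == W)))):
            !((!Y == !Y) -> (X || (!X == W))): α-rule — add (!Y == !Y), !(X || (!X == W)).
            !(X || (!X == W)): α-rule — add !X, !(!X == W).
            (!Y == !Y): β-rule — branch into !Y, !Y  //  !!Y, !!Y.
              branch 1.2.2.1 (add !Y, !Y):
                !(!X == W): β-rule — branch into !X, !W  //  !!X, W.
                  branch 1.2.2.1.1 (add !X, !W):
                    ○ open, literals {W=false, X=false, Y=false}.
                  branch 1.2.2.1.2 (add !!X, W):
                    × closes — contains both X and !X.
              branch 1.2.2.2 (add !!Y, !!Y):
                !(!X == W): β-rule — branch into !X, !W  //  !!X, W.
                  branch 1.2.2.2.1 (add !X, !W):
                    ○ open, literals {W=false, X=false, Y=true}.
                  branch 1.2.2.2.2 (add !!X, W):
                    × closes — contains both X and !X.
  branch 2 (add !(Y -> !W), !(((!Y == Y) -> W) || !((!Y == !Y) -> (X || (!X == W))))):
    !(Y -> !W): α-rule — add Y, !!W.
    !(((!Y == Y) -> W) || !((!Y == !Y) -> (X || (!X == W)))): α-rule — add !((!Y == Y) -> W), !!((!Y == !Y) -> (X || (!X == W))).
    !((!Y == Y) -> W): α-rule — add (!Y == Y), !W.
    × closes — contains both W and !W.
7 branches closed, 7 open.
Each open branch fixes some atoms; the unmentioned ones are free. Counting distinct full assignments: branch {Y=false} (X, Z, W) contributes 8 new; branch {W=true, Y=false} (X, Z) contributes 0 new; branch {W=false, X=false, Y=false} (Z) contributes 0 new; branch {W=false, Y=false} (X, Z) contributes 0 new; branch {W=false, Y=true} (X, Z) contributes 4 new; branch {W=false, X=false, Y=false} (Z) contributes 0 new; branch {W=false, X=false, Y=true} (Z) contributes 0 new. Total: 12.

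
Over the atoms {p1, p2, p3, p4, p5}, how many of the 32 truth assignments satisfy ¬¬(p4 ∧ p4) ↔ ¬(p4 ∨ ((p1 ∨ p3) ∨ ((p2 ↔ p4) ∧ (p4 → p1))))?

Initial set: {T (¬¬(p4 ∧ p4) ↔ ¬(p4 ∨ ((p1 ∨ p3) ∨ ((p2 ↔ p4) ∧ (p4 → p1)))))}.
T (¬¬(p4 ∧ p4) ↔ ¬(p4 ∨ ((p1 ∨ p3) ∨ ((p2 ↔ p4) ∧ (p4 → p1))))): β-rule — branch into T ¬¬(p4 ∧ p4), T ¬(p4 ∨ ((p1 ∨ p3) ∨ ((p2 ↔ p4) ∧ (p4 → p1))))  //  F ¬¬(p4 ∧ p4), F ¬(p4 ∨ ((p1 ∨ p3) ∨ ((p2 ↔ p4) ∧ (p4 → p1)))).
  branch 1 (add T ¬¬(p4 ∧ p4), T ¬(p4 ∨ ((p1 ∨ p3) ∨ ((p2 ↔ p4) ∧ (p4 → p1))))):
    T ¬¬(p4 ∧ p4): drop double negation, giving T (p4 ∧ p4).
    T ¬(p4 ∨ ((p1 ∨ p3) ∨ ((p2 ↔ p4) ∧ (p4 → p1)))): α-rule — add F p4, F ((p1 ∨ p3) ∨ ((p2 ↔ p4) ∧ (p4 → p1))).
    T (p4 ∧ p4): α-rule — add T p4, T p4.
    × closes — contains both p4 and ¬p4.
  branch 2 (add F ¬¬(p4 ∧ p4), F ¬(p4 ∨ ((p1 ∨ p3) ∨ ((p2 ↔ p4) ∧ (p4 → p1))))):
    F ¬¬(p4 ∧ p4): drop double negation, giving F (p4 ∧ p4).
    F ¬(p4 ∨ ((p1 ∨ p3) ∨ ((p2 ↔ p4) ∧ (p4 → p1)))): β-rule — branch into T p4  //  T ((p1 ∨ p3) ∨ ((p2 ↔ p4) ∧ (p4 → p1))).
      branch 2.1 (add T p4):
        F (p4 ∧ p4): β-rule — branch into F p4  //  F p4.
          branch 2.1.1 (add F p4):
            × closes — contains both p4 and ¬p4.
          branch 2.1.2 (add F p4):
            × closes — contains both p4 and ¬p4.
      branch 2.2 (add T ((p1 ∨ p3) ∨ ((p2 ↔ p4) ∧ (p4 → p1)))):
        F (p4 ∧ p4): β-rule — branch into F p4  //  F p4.
          branch 2.2.1 (add F p4):
            T ((p1 ∨ p3) ∨ ((p2 ↔ p4) ∧ (p4 → p1))): β-rule — branch into T (p1 ∨ p3)  //  T ((p2 ↔ p4) ∧ (p4 → p1)).
              branch 2.2.1.1 (add T (p1 ∨ p3)):
                T (p1 ∨ p3): β-rule — branch into T p1  //  T p3.
                  branch 2.2.1.1.1 (add T p1):
                    ○ open, literals {p1=1, p4=0}.
                  branch 2.2.1.1.2 (add T p3):
                    ○ open, literals {p3=1, p4=0}.
              branch 2.2.1.2 (add T ((p2 ↔ p4) ∧ (p4 → p1))):
                T ((p2 ↔ p4) ∧ (p4 → p1)): α-rule — add T (p2 ↔ p4), T (p4 → p1).
                T (p2 ↔ p4): β-rule — branch into T p2, T p4  //  F p2, F p4.
                  branch 2.2.1.2.1 (add T p2, T p4):
                    × closes — contains both p4 and ¬p4.
                  branch 2.2.1.2.2 (add F p2, F p4):
                    T (p4 → p1): β-rule — branch into F p4  //  T p1.
                      branch 2.2.1.2.2.1 (add F p4):
                        ○ open, literals {p2=0, p4=0}.
                      branch 2.2.1.2.2.2 (add T p1):
                        ○ open, literals {p1=1, p2=0, p4=0}.
          branch 2.2.2 (add F p4):
            T ((p1 ∨ p3) ∨ ((p2 ↔ p4) ∧ (p4 → p1))): β-rule — branch into T (p1 ∨ p3)  //  T ((p2 ↔ p4) ∧ (p4 → p1)).
              branch 2.2.2.1 (add T (p1 ∨ p3)):
                T (p1 ∨ p3): β-rule — branch into T p1  //  T p3.
                  branch 2.2.2.1.1 (add T p1):
                    ○ open, literals {p1=1, p4=0}.
                  branch 2.2.2.1.2 (add T p3):
                    ○ open, literals {p3=1, p4=0}.
              branch 2.2.2.2 (add T ((p2 ↔ p4) ∧ (p4 → p1))):
                T ((p2 ↔ p4) ∧ (p4 → p1)): α-rule — add T (p2 ↔ p4), T (p4 → p1).
                T (p2 ↔ p4): β-rule — branch into T p2, T p4  //  F p2, F p4.
                  branch 2.2.2.2.1 (add T p2, T p4):
                    × closes — contains both p4 and ¬p4.
                  branch 2.2.2.2.2 (add F p2, F p4):
                    T (p4 → p1): β-rule — branch into F p4  //  T p1.
                      branch 2.2.2.2.2.1 (add F p4):
                        ○ open, literals {p2=0, p4=0}.
                      branch 2.2.2.2.2.2 (add T p1):
                        ○ open, literals {p1=1, p2=0, p4=0}.
5 branches closed, 8 open.
Each open branch fixes some atoms; the unmentioned ones are free. Counting distinct full assignments: branch {p1=1, p4=0} (p2, p3, p5) contributes 8 new; branch {p3=1, p4=0} (p1, p2, p5) contributes 4 new; branch {p2=0, p4=0} (p1, p3, p5) contributes 2 new; branch {p1=1, p2=0, p4=0} (p3, p5) contributes 0 new; branch {p1=1, p4=0} (p2, p3, p5) contributes 0 new; branch {p3=1, p4=0} (p1, p2, p5) contributes 0 new; branch {p2=0, p4=0} (p1, p3, p5) contributes 0 new; branch {p1=1, p2=0, p4=0} (p3, p5) contributes 0 new. Total: 14.

14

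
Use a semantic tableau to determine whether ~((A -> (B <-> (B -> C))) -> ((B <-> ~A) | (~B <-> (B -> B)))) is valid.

Not valid

Assume the negation and expand:
Initial set: {F ~((A -> (B <-> (B -> C))) -> ((B <-> ~A) | (~B <-> (B -> B))))}.
F ~((A -> (B <-> (B -> C))) -> ((B <-> ~A) | (~B <-> (B -> B)))): β-rule — branch into F (A -> (B <-> (B -> C)))  //  T ((B <-> ~A) | (~B <-> (B -> B))).
  branch 1 (add F (A -> (B <-> (B -> C)))):
    F (A -> (B <-> (B -> C))): α-rule — add T A, F (B <-> (B -> C)).
    F (B <-> (B -> C)): β-rule — branch into T B, F (B -> C)  //  F B, T (B -> C).
      branch 1.1 (add T B, F (B -> C)):
        F (B -> C): α-rule — add T B, F C.
        ○ open, literals {A=1, B=1, C=0}.
      branch 1.2 (add F B, T (B -> C)):
        T (B -> C): β-rule — branch into F B  //  T C.
          branch 1.2.1 (add F B):
            ○ open, literals {A=1, B=0}.
          branch 1.2.2 (add T C):
            ○ open, literals {A=1, B=0, C=1}.
  branch 2 (add T ((B <-> ~A) | (~B <-> (B -> B)))):
    T ((B <-> ~A) | (~B <-> (B -> B))): β-rule — branch into T (B <-> ~A)  //  T (~B <-> (B -> B)).
      branch 2.1 (add T (B <-> ~A)):
        T (B <-> ~A): β-rule — branch into T B, T ~A  //  F B, F ~A.
          branch 2.1.1 (add T B, T ~A):
            ○ open, literals {A=0, B=1}.
          branch 2.1.2 (add F B, F ~A):
            ○ open, literals {A=1, B=0}.
      branch 2.2 (add T (~B <-> (B -> B))):
        T (~B <-> (B -> B)): β-rule — branch into T ~B, T (B -> B)  //  F ~B, F (B -> B).
          branch 2.2.1 (add T ~B, T (B -> B)):
            T (B -> B): β-rule — branch into F B  //  T B.
              branch 2.2.1.1 (add F B):
                ○ open, literals {B=0}.
              branch 2.2.1.2 (add T B):
                × closes — contains both B and ~B.
          branch 2.2.2 (add F ~B, F (B -> B)):
            F (B -> B): α-rule — add T B, F B.
            × closes — contains both B and ~B.
2 branches closed, 6 open.
An open branch gives a countermodel: A=1, B=1, C=0 (unmentioned atoms arbitrary); under it the original formula is false.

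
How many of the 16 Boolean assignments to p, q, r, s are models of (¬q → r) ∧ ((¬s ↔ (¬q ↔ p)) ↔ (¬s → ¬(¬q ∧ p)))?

5

Initial set: {T ((¬q → r) ∧ ((¬s ↔ (¬q ↔ p)) ↔ (¬s → ¬(¬q ∧ p))))}.
T ((¬q → r) ∧ ((¬s ↔ (¬q ↔ p)) ↔ (¬s → ¬(¬q ∧ p)))): α-rule — add T (¬q → r), T ((¬s ↔ (¬q ↔ p)) ↔ (¬s → ¬(¬q ∧ p))).
T (¬q → r): β-rule — branch into F ¬q  //  T r.
  branch 1 (add F ¬q):
    T ((¬s ↔ (¬q ↔ p)) ↔ (¬s → ¬(¬q ∧ p))): β-rule — branch into T (¬s ↔ (¬q ↔ p)), T (¬s → ¬(¬q ∧ p))  //  F (¬s ↔ (¬q ↔ p)), F (¬s → ¬(¬q ∧ p)).
      branch 1.1 (add T (¬s ↔ (¬q ↔ p)), T (¬s → ¬(¬q ∧ p))):
        T (¬s ↔ (¬q ↔ p)): β-rule — branch into T ¬s, T (¬q ↔ p)  //  F ¬s, F (¬q ↔ p).
          branch 1.1.1 (add T ¬s, T (¬q ↔ p)):
            T (¬s → ¬(¬q ∧ p)): β-rule — branch into F ¬s  //  T ¬(¬q ∧ p).
              branch 1.1.1.1 (add F ¬s):
                × closes — contains both s and ¬s.
              branch 1.1.1.2 (add T ¬(¬q ∧ p)):
                T (¬q ↔ p): β-rule — branch into T ¬q, T p  //  F ¬q, F p.
                  branch 1.1.1.2.1 (add T ¬q, T p):
                    × closes — contains both q and ¬q.
                  branch 1.1.1.2.2 (add F ¬q, F p):
                    T ¬(¬q ∧ p): β-rule — branch into F ¬q  //  F p.
                      branch 1.1.1.2.2.1 (add F ¬q):
                        ○ open, literals {p=F, q=T, s=F}.
                      branch 1.1.1.2.2.2 (add F p):
                        ○ open, literals {p=F, q=T, s=F}.
          branch 1.1.2 (add F ¬s, F (¬q ↔ p)):
            T (¬s → ¬(¬q ∧ p)): β-rule — branch into F ¬s  //  T ¬(¬q ∧ p).
              branch 1.1.2.1 (add F ¬s):
                F (¬q ↔ p): β-rule — branch into T ¬q, F p  //  F ¬q, T p.
                  branch 1.1.2.1.1 (add T ¬q, F p):
                    × closes — contains both q and ¬q.
                  branch 1.1.2.1.2 (add F ¬q, T p):
                    ○ open, literals {p=T, q=T, s=T}.
              branch 1.1.2.2 (add T ¬(¬q ∧ p)):
                F (¬q ↔ p): β-rule — branch into T ¬q, F p  //  F ¬q, T p.
                  branch 1.1.2.2.1 (add T ¬q, F p):
                    × closes — contains both q and ¬q.
                  branch 1.1.2.2.2 (add F ¬q, T p):
                    T ¬(¬q ∧ p): β-rule — branch into F ¬q  //  F p.
                      branch 1.1.2.2.2.1 (add F ¬q):
                        ○ open, literals {p=T, q=T, s=T}.
                      branch 1.1.2.2.2.2 (add F p):
                        × closes — contains both p and ¬p.
      branch 1.2 (add F (¬s ↔ (¬q ↔ p)), F (¬s → ¬(¬q ∧ p))):
        F (¬s → ¬(¬q ∧ p)): α-rule — add T ¬s, F ¬(¬q ∧ p).
        F ¬(¬q ∧ p): α-rule — add T ¬q, T p.
        × closes — contains both q and ¬q.
  branch 2 (add T r):
    T ((¬s ↔ (¬q ↔ p)) ↔ (¬s → ¬(¬q ∧ p))): β-rule — branch into T (¬s ↔ (¬q ↔ p)), T (¬s → ¬(¬q ∧ p))  //  F (¬s ↔ (¬q ↔ p)), F (¬s → ¬(¬q ∧ p)).
      branch 2.1 (add T (¬s ↔ (¬q ↔ p)), T (¬s → ¬(¬q ∧ p))):
        T (¬s ↔ (¬q ↔ p)): β-rule — branch into T ¬s, T (¬q ↔ p)  //  F ¬s, F (¬q ↔ p).
          branch 2.1.1 (add T ¬s, T (¬q ↔ p)):
            T (¬s → ¬(¬q ∧ p)): β-rule — branch into F ¬s  //  T ¬(¬q ∧ p).
              branch 2.1.1.1 (add F ¬s):
                × closes — contains both s and ¬s.
              branch 2.1.1.2 (add T ¬(¬q ∧ p)):
                T (¬q ↔ p): β-rule — branch into T ¬q, T p  //  F ¬q, F p.
                  branch 2.1.1.2.1 (add T ¬q, T p):
                    T ¬(¬q ∧ p): β-rule — branch into F ¬q  //  F p.
                      branch 2.1.1.2.1.1 (add F ¬q):
                        × closes — contains both q and ¬q.
                      branch 2.1.1.2.1.2 (add F p):
                        × closes — contains both p and ¬p.
                  branch 2.1.1.2.2 (add F ¬q, F p):
                    T ¬(¬q ∧ p): β-rule — branch into F ¬q  //  F p.
                      branch 2.1.1.2.2.1 (add F ¬q):
                        ○ open, literals {p=F, q=T, r=T, s=F}.
                      branch 2.1.1.2.2.2 (add F p):
                        ○ open, literals {p=F, q=T, r=T, s=F}.
          branch 2.1.2 (add F ¬s, F (¬q ↔ p)):
            T (¬s → ¬(¬q ∧ p)): β-rule — branch into F ¬s  //  T ¬(¬q ∧ p).
              branch 2.1.2.1 (add F ¬s):
                F (¬q ↔ p): β-rule — branch into T ¬q, F p  //  F ¬q, T p.
                  branch 2.1.2.1.1 (add T ¬q, F p):
                    ○ open, literals {p=F, q=F, r=T, s=T}.
                  branch 2.1.2.1.2 (add F ¬q, T p):
                    ○ open, literals {p=T, q=T, r=T, s=T}.
              branch 2.1.2.2 (add T ¬(¬q ∧ p)):
                F (¬q ↔ p): β-rule — branch into T ¬q, F p  //  F ¬q, T p.
                  branch 2.1.2.2.1 (add T ¬q, F p):
                    T ¬(¬q ∧ p): β-rule — branch into F ¬q  //  F p.
                      branch 2.1.2.2.1.1 (add F ¬q):
                        × closes — contains both q and ¬q.
                      branch 2.1.2.2.1.2 (add F p):
                        ○ open, literals {p=F, q=F, r=T, s=T}.
                  branch 2.1.2.2.2 (add F ¬q, T p):
                    T ¬(¬q ∧ p): β-rule — branch into F ¬q  //  F p.
                      branch 2.1.2.2.2.1 (add F ¬q):
                        ○ open, literals {p=T, q=T, r=T, s=T}.
                      branch 2.1.2.2.2.2 (add F p):
                        × closes — contains both p and ¬p.
      branch 2.2 (add F (¬s ↔ (¬q ↔ p)), F (¬s → ¬(¬q ∧ p))):
        F (¬s → ¬(¬q ∧ p)): α-rule — add T ¬s, F ¬(¬q ∧ p).
        F ¬(¬q ∧ p): α-rule — add T ¬q, T p.
        F (¬s ↔ (¬q ↔ p)): β-rule — branch into T ¬s, F (¬q ↔ p)  //  F ¬s, T (¬q ↔ p).
          branch 2.2.1 (add T ¬s, F (¬q ↔ p)):
            F (¬q ↔ p): β-rule — branch into T ¬q, F p  //  F ¬q, T p.
              branch 2.2.1.1 (add T ¬q, F p):
                × closes — contains both p and ¬p.
              branch 2.2.1.2 (add F ¬q, T p):
                × closes — contains both q and ¬q.
          branch 2.2.2 (add F ¬s, T (¬q ↔ p)):
            × closes — contains both s and ¬s.
14 branches closed, 10 open.
Each open branch fixes some atoms; the unmentioned ones are free. Counting distinct full assignments: branch {p=F, q=T, s=F} (r) contributes 2 new; branch {p=F, q=T, s=F} (r) contributes 0 new; branch {p=T, q=T, s=T} (r) contributes 2 new; branch {p=T, q=T, s=T} (r) contributes 0 new; branch {p=F, q=T, r=T, s=F} (none free) contributes 0 new; branch {p=F, q=T, r=T, s=F} (none free) contributes 0 new; branch {p=F, q=F, r=T, s=T} (none free) contributes 1 new; branch {p=T, q=T, r=T, s=T} (none free) contributes 0 new; branch {p=F, q=F, r=T, s=T} (none free) contributes 0 new; branch {p=T, q=T, r=T, s=T} (none free) contributes 0 new. Total: 5.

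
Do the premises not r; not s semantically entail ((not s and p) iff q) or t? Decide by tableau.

No

Initial set: {not r; not s; not (((not s and p) iff q) or t)}.
not (((not s and p) iff q) or t): α-rule — add not ((not s and p) iff q), not t.
not ((not s and p) iff q): β-rule — branch into (not s and p), not q  //  not (not s and p), q.
  branch 1 (add (not s and p), not q):
    (not s and p): α-rule — add not s, p.
    ○ open, literals {p=true, q=false, r=false, s=false, t=false}.
  branch 2 (add not (not s and p), q):
    not (not s and p): β-rule — branch into not not s  //  not p.
      branch 2.1 (add not not s):
        × closes — contains both s and not s.
      branch 2.2 (add not p):
        ○ open, literals {p=false, q=true, r=false, s=false, t=false}.
1 branch closed, 2 open.
An open branch gives a countermodel: p=true, q=false, r=false, s=false, t=false (unmentioned atoms arbitrary); the premises hold there but the conclusion fails.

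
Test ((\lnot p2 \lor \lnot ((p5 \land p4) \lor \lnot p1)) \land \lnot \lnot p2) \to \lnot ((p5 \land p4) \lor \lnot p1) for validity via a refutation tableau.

Assume the negation and expand:
Initial set: {\lnot (((\lnot p2 \lor \lnot ((p5 \land p4) \lor \lnot p1)) \land \lnot \lnot p2) \to \lnot ((p5 \land p4) \lor \lnot p1))}.
\lnot (((\lnot p2 \lor \lnot ((p5 \land p4) \lor \lnot p1)) \land \lnot \lnot p2) \to \lnot ((p5 \land p4) \lor \lnot p1)): α-rule — add ((\lnot p2 \lor \lnot ((p5 \land p4) \lor \lnot p1)) \land \lnot \lnot p2), \lnot \lnot ((p5 \land p4) \lor \lnot p1).
((\lnot p2 \lor \lnot ((p5 \land p4) \lor \lnot p1)) \land \lnot \lnot p2): α-rule — add (\lnot p2 \lor \lnot ((p5 \land p4) \lor \lnot p1)), \lnot \lnot p2.
\lnot \lnot p2: drop double negation, giving p2.
\lnot \lnot ((p5 \land p4) \lor \lnot p1): β-rule — branch into (p5 \land p4)  //  \lnot p1.
  branch 1 (add (p5 \land p4)):
    (p5 \land p4): α-rule — add p5, p4.
    (\lnot p2 \lor \lnot ((p5 \land p4) \lor \lnot p1)): β-rule — branch into \lnot p2  //  \lnot ((p5 \land p4) \lor \lnot p1).
      branch 1.1 (add \lnot p2):
        × closes — contains both p2 and \lnot p2.
      branch 1.2 (add \lnot ((p5 \land p4) \lor \lnot p1)):
        \lnot ((p5 \land p4) \lor \lnot p1): α-rule — add \lnot (p5 \land p4), \lnot \lnot p1.
        \lnot (p5 \land p4): β-rule — branch into \lnot p5  //  \lnot p4.
          branch 1.2.1 (add \lnot p5):
            × closes — contains both p5 and \lnot p5.
          branch 1.2.2 (add \lnot p4):
            × closes — contains both p4 and \lnot p4.
  branch 2 (add \lnot p1):
    (\lnot p2 \lor \lnot ((p5 \land p4) \lor \lnot p1)): β-rule — branch into \lnot p2  //  \lnot ((p5 \land p4) \lor \lnot p1).
      branch 2.1 (add \lnot p2):
        × closes — contains both p2 and \lnot p2.
      branch 2.2 (add \lnot ((p5 \land p4) \lor \lnot p1)):
        \lnot ((p5 \land p4) \lor \lnot p1): α-rule — add \lnot (p5 \land p4), \lnot \lnot p1.
        × closes — contains both p1 and \lnot p1.
All 5 branches close.
Every branch closed, so the negation is unsatisfiable and the formula is valid.

Valid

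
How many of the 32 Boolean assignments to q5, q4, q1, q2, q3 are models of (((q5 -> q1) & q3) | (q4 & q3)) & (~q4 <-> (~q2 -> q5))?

Initial set: {((((q5 -> q1) & q3) | (q4 & q3)) & (~q4 <-> (~q2 -> q5)))}.
((((q5 -> q1) & q3) | (q4 & q3)) & (~q4 <-> (~q2 -> q5))): α-rule — add (((q5 -> q1) & q3) | (q4 & q3)), (~q4 <-> (~q2 -> q5)).
(((q5 -> q1) & q3) | (q4 & q3)): β-rule — branch into ((q5 -> q1) & q3)  //  (q4 & q3).
  branch 1 (add ((q5 -> q1) & q3)):
    ((q5 -> q1) & q3): α-rule — add (q5 -> q1), q3.
    (~q4 <-> (~q2 -> q5)): β-rule — branch into ~q4, (~q2 -> q5)  //  ~~q4, ~(~q2 -> q5).
      branch 1.1 (add ~q4, (~q2 -> q5)):
        (q5 -> q1): β-rule — branch into ~q5  //  q1.
          branch 1.1.1 (add ~q5):
            (~q2 -> q5): β-rule — branch into ~~q2  //  q5.
              branch 1.1.1.1 (add ~~q2):
                ○ open, literals {q2=true, q3=true, q4=false, q5=false}.
              branch 1.1.1.2 (add q5):
                × closes — contains both q5 and ~q5.
          branch 1.1.2 (add q1):
            (~q2 -> q5): β-rule — branch into ~~q2  //  q5.
              branch 1.1.2.1 (add ~~q2):
                ○ open, literals {q1=true, q2=true, q3=true, q4=false}.
              branch 1.1.2.2 (add q5):
                ○ open, literals {q1=true, q3=true, q4=false, q5=true}.
      branch 1.2 (add ~~q4, ~(~q2 -> q5)):
        ~(~q2 -> q5): α-rule — add ~q2, ~q5.
        (q5 -> q1): β-rule — branch into ~q5  //  q1.
          branch 1.2.1 (add ~q5):
            ○ open, literals {q2=false, q3=true, q4=true, q5=false}.
          branch 1.2.2 (add q1):
            ○ open, literals {q1=true, q2=false, q3=true, q4=true, q5=false}.
  branch 2 (add (q4 & q3)):
    (q4 & q3): α-rule — add q4, q3.
    (~q4 <-> (~q2 -> q5)): β-rule — branch into ~q4, (~q2 -> q5)  //  ~~q4, ~(~q2 -> q5).
      branch 2.1 (add ~q4, (~q2 -> q5)):
        × closes — contains both q4 and ~q4.
      branch 2.2 (add ~~q4, ~(~q2 -> q5)):
        ~(~q2 -> q5): α-rule — add ~q2, ~q5.
        ○ open, literals {q2=false, q3=true, q4=true, q5=false}.
2 branches closed, 6 open.
Each open branch fixes some atoms; the unmentioned ones are free. Counting distinct full assignments: branch {q2=true, q3=true, q4=false, q5=false} (q1) contributes 2 new; branch {q1=true, q2=true, q3=true, q4=false} (q5) contributes 1 new; branch {q1=true, q3=true, q4=false, q5=true} (q2) contributes 1 new; branch {q2=false, q3=true, q4=true, q5=false} (q1) contributes 2 new; branch {q1=true, q2=false, q3=true, q4=true, q5=false} (none free) contributes 0 new; branch {q2=false, q3=true, q4=true, q5=false} (q1) contributes 0 new. Total: 6.

6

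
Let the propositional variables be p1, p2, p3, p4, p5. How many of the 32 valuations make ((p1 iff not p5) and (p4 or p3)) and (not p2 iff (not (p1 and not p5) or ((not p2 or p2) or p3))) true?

6

Initial set: {(((p1 iff not p5) and (p4 or p3)) and (not p2 iff (not (p1 and not p5) or ((not p2 or p2) or p3))))}.
(((p1 iff not p5) and (p4 or p3)) and (not p2 iff (not (p1 and not p5) or ((not p2 or p2) or p3)))): α-rule — add ((p1 iff not p5) and (p4 or p3)), (not p2 iff (not (p1 and not p5) or ((not p2 or p2) or p3))).
((p1 iff not p5) and (p4 or p3)): α-rule — add (p1 iff not p5), (p4 or p3).
(not p2 iff (not (p1 and not p5) or ((not p2 or p2) or p3))): β-rule — branch into not p2, (not (p1 and not p5) or ((not p2 or p2) or p3))  //  not not p2, not (not (p1 and not p5) or ((not p2 or p2) or p3)).
  branch 1 (add not p2, (not (p1 and not p5) or ((not p2 or p2) or p3))):
    (p1 iff not p5): β-rule — branch into p1, not p5  //  not p1, not not p5.
      branch 1.1 (add p1, not p5):
        (p4 or p3): β-rule — branch into p4  //  p3.
          branch 1.1.1 (add p4):
            (not (p1 and not p5) or ((not p2 or p2) or p3)): β-rule — branch into not (p1 and not p5)  //  ((not p2 or p2) or p3).
              branch 1.1.1.1 (add not (p1 and not p5)):
                not (p1 and not p5): β-rule — branch into not p1  //  not not p5.
                  branch 1.1.1.1.1 (add not p1):
                    × closes — contains both p1 and not p1.
                  branch 1.1.1.1.2 (add not not p5):
                    × closes — contains both p5 and not p5.
              branch 1.1.1.2 (add ((not p2 or p2) or p3)):
                ((not p2 or p2) or p3): β-rule — branch into (not p2 or p2)  //  p3.
                  branch 1.1.1.2.1 (add (not p2 or p2)):
                    (not p2 or p2): β-rule — branch into not p2  //  p2.
                      branch 1.1.1.2.1.1 (add not p2):
                        ○ open, literals {p1=1, p2=0, p4=1, p5=0}.
                      branch 1.1.1.2.1.2 (add p2):
                        × closes — contains both p2 and not p2.
                  branch 1.1.1.2.2 (add p3):
                    ○ open, literals {p1=1, p2=0, p3=1, p4=1, p5=0}.
          branch 1.1.2 (add p3):
            (not (p1 and not p5) or ((not p2 or p2) or p3)): β-rule — branch into not (p1 and not p5)  //  ((not p2 or p2) or p3).
              branch 1.1.2.1 (add not (p1 and not p5)):
                not (p1 and not p5): β-rule — branch into not p1  //  not not p5.
                  branch 1.1.2.1.1 (add not p1):
                    × closes — contains both p1 and not p1.
                  branch 1.1.2.1.2 (add not not p5):
                    × closes — contains both p5 and not p5.
              branch 1.1.2.2 (add ((not p2 or p2) or p3)):
                ((not p2 or p2) or p3): β-rule — branch into (not p2 or p2)  //  p3.
                  branch 1.1.2.2.1 (add (not p2 or p2)):
                    (not p2 or p2): β-rule — branch into not p2  //  p2.
                      branch 1.1.2.2.1.1 (add not p2):
                        ○ open, literals {p1=1, p2=0, p3=1, p5=0}.
                      branch 1.1.2.2.1.2 (add p2):
                        × closes — contains both p2 and not p2.
                  branch 1.1.2.2.2 (add p3):
                    ○ open, literals {p1=1, p2=0, p3=1, p5=0}.
      branch 1.2 (add not p1, not not p5):
        (p4 or p3): β-rule — branch into p4  //  p3.
          branch 1.2.1 (add p4):
            (not (p1 and not p5) or ((not p2 or p2) or p3)): β-rule — branch into not (p1 and not p5)  //  ((not p2 or p2) or p3).
              branch 1.2.1.1 (add not (p1 and not p5)):
                not (p1 and not p5): β-rule — branch into not p1  //  not not p5.
                  branch 1.2.1.1.1 (add not p1):
                    ○ open, literals {p1=0, p2=0, p4=1, p5=1}.
                  branch 1.2.1.1.2 (add not not p5):
                    ○ open, literals {p1=0, p2=0, p4=1, p5=1}.
              branch 1.2.1.2 (add ((not p2 or p2) or p3)):
                ((not p2 or p2) or p3): β-rule — branch into (not p2 or p2)  //  p3.
                  branch 1.2.1.2.1 (add (not p2 or p2)):
                    (not p2 or p2): β-rule — branch into not p2  //  p2.
                      branch 1.2.1.2.1.1 (add not p2):
                        ○ open, literals {p1=0, p2=0, p4=1, p5=1}.
                      branch 1.2.1.2.1.2 (add p2):
                        × closes — contains both p2 and not p2.
                  branch 1.2.1.2.2 (add p3):
                    ○ open, literals {p1=0, p2=0, p3=1, p4=1, p5=1}.
          branch 1.2.2 (add p3):
            (not (p1 and not p5) or ((not p2 or p2) or p3)): β-rule — branch into not (p1 and not p5)  //  ((not p2 or p2) or p3).
              branch 1.2.2.1 (add not (p1 and not p5)):
                not (p1 and not p5): β-rule — branch into not p1  //  not not p5.
                  branch 1.2.2.1.1 (add not p1):
                    ○ open, literals {p1=0, p2=0, p3=1, p5=1}.
                  branch 1.2.2.1.2 (add not not p5):
                    ○ open, literals {p1=0, p2=0, p3=1, p5=1}.
              branch 1.2.2.2 (add ((not p2 or p2) or p3)):
                ((not p2 or p2) or p3): β-rule — branch into (not p2 or p2)  //  p3.
                  branch 1.2.2.2.1 (add (not p2 or p2)):
                    (not p2 or p2): β-rule — branch into not p2  //  p2.
                      branch 1.2.2.2.1.1 (add not p2):
                        ○ open, literals {p1=0, p2=0, p3=1, p5=1}.
                      branch 1.2.2.2.1.2 (add p2):
                        × closes — contains both p2 and not p2.
                  branch 1.2.2.2.2 (add p3):
                    ○ open, literals {p1=0, p2=0, p3=1, p5=1}.
  branch 2 (add not not p2, not (not (p1 and not p5) or ((not p2 or p2) or p3))):
    not (not (p1 and not p5) or ((not p2 or p2) or p3)): α-rule — add not not (p1 and not p5), not ((not p2 or p2) or p3).
    not not (p1 and not p5): α-rule — add p1, not p5.
    not ((not p2 or p2) or p3): α-rule — add not (not p2 or p2), not p3.
    not (not p2 or p2): α-rule — add not not p2, not p2.
    × closes — contains both p2 and not p2.
9 branches closed, 12 open.
Each open branch fixes some atoms; the unmentioned ones are free. Counting distinct full assignments: branch {p1=1, p2=0, p4=1, p5=0} (p3) contributes 2 new; branch {p1=1, p2=0, p3=1, p4=1, p5=0} (none free) contributes 0 new; branch {p1=1, p2=0, p3=1, p5=0} (p4) contributes 1 new; branch {p1=1, p2=0, p3=1, p5=0} (p4) contributes 0 new; branch {p1=0, p2=0, p4=1, p5=1} (p3) contributes 2 new; branch {p1=0, p2=0, p4=1, p5=1} (p3) contributes 0 new; branch {p1=0, p2=0, p4=1, p5=1} (p3) contributes 0 new; branch {p1=0, p2=0, p3=1, p4=1, p5=1} (none free) contributes 0 new; branch {p1=0, p2=0, p3=1, p5=1} (p4) contributes 1 new; branch {p1=0, p2=0, p3=1, p5=1} (p4) contributes 0 new; branch {p1=0, p2=0, p3=1, p5=1} (p4) contributes 0 new; branch {p1=0, p2=0, p3=1, p5=1} (p4) contributes 0 new. Total: 6.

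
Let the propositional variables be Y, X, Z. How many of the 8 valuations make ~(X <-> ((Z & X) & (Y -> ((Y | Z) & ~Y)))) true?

Initial set: {~(X <-> ((Z & X) & (Y -> ((Y | Z) & ~Y))))}.
~(X <-> ((Z & X) & (Y -> ((Y | Z) & ~Y)))): β-rule — branch into X, ~((Z & X) & (Y -> ((Y | Z) & ~Y)))  //  ~X, ((Z & X) & (Y -> ((Y | Z) & ~Y))).
  branch 1 (add X, ~((Z & X) & (Y -> ((Y | Z) & ~Y)))):
    ~((Z & X) & (Y -> ((Y | Z) & ~Y))): β-rule — branch into ~(Z & X)  //  ~(Y -> ((Y | Z) & ~Y)).
      branch 1.1 (add ~(Z & X)):
        ~(Z & X): β-rule — branch into ~Z  //  ~X.
          branch 1.1.1 (add ~Z):
            ○ open, literals {X=T, Z=F}.
          branch 1.1.2 (add ~X):
            × closes — contains both X and ~X.
      branch 1.2 (add ~(Y -> ((Y | Z) & ~Y))):
        ~(Y -> ((Y | Z) & ~Y)): α-rule — add Y, ~((Y | Z) & ~Y).
        ~((Y | Z) & ~Y): β-rule — branch into ~(Y | Z)  //  ~~Y.
          branch 1.2.1 (add ~(Y | Z)):
            ~(Y | Z): α-rule — add ~Y, ~Z.
            × closes — contains both Y and ~Y.
          branch 1.2.2 (add ~~Y):
            ○ open, literals {X=T, Y=T}.
  branch 2 (add ~X, ((Z & X) & (Y -> ((Y | Z) & ~Y)))):
    ((Z & X) & (Y -> ((Y | Z) & ~Y))): α-rule — add (Z & X), (Y -> ((Y | Z) & ~Y)).
    (Z & X): α-rule — add Z, X.
    × closes — contains both X and ~X.
3 branches closed, 2 open.
Each open branch fixes some atoms; the unmentioned ones are free. Counting distinct full assignments: branch {X=T, Z=F} (Y) contributes 2 new; branch {X=T, Y=T} (Z) contributes 1 new. Total: 3.

3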